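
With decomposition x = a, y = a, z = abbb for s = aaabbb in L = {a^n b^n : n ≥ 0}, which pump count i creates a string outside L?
i = 3

xy³z = a · aaa · abbb = aaaaabbb; aaaaabbb has 5 a's and 3 b's; 5 ≠ 3, so it is not in L.
(Other choices also work, e.g. i = 0, 2; only i = 1 is guaranteed to stay in L since xy¹z = s.)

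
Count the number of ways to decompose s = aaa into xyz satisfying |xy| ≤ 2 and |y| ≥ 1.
3

For s = 'aaa' with pumping length p = 2:

Constraints: |xy| ≤ 2, |y| > 0

Valid decompositions (|xy| ≤ p, |y| ≥ 1):
  • x='', y='a', z='aa'
  • x='a', y='a', z='a'
  • x='', y='aa', z='a'

Total count: 3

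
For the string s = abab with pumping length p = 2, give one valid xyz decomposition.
x = '', y = 'ab', z = 'ab'

For s = abab and p = 2, one valid decomposition is:
- x = '' (length 0)
- y = 'ab' (length 2)
- z = 'ab' (length 2)

Verification:
- xyz = '' + 'ab' + 'ab' = abab ✓
- |xy| = 2 ≤ 2 ✓
- |y| = 2 > 0 ✓

All pumping lemma constraints are satisfied.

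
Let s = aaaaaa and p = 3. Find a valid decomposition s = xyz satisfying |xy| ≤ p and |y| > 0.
x = '', y = 'a', z = 'aaaaa'

For s = aaaaaa and p = 3, one valid decomposition is:
- x = '' (length 0)
- y = 'a' (length 1)
- z = 'aaaaa' (length 5)

Verification:
- xyz = '' + 'a' + 'aaaaa' = aaaaaa ✓
- |xy| = 1 ≤ 3 ✓
- |y| = 1 > 0 ✓

All pumping lemma constraints are satisfied.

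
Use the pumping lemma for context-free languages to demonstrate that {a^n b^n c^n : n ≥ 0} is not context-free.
Assume for contradiction that L is context-free, and let p ≥ 1 be the pumping length given by the pumping lemma for CFLs.
Choose s = a^p b^p c^p. Then s ∈ L and |s| = 3p ≥ p.
By the CFL pumping lemma, s = uvxyz for some u, v, x, y, z with |vxy| ≤ p, |vy| ≥ 1, and uv^i xy^i z ∈ L for every i ≥ 0.

Because |vxy| ≤ p, the window vxy cannot contain both an a and a c: any substring of s containing both must include the entire block b^p plus at least one a and one c, so it has length ≥ p + 2 > p.
Hence at least one of the letters a, c does not occur in vy at all.

Take i = 0: the string uxz is obtained from s by deleting |vy| ≥ 1 symbols, so |uxz| = 3p − |vy| < 3p.
But the letter (a or c) that does not occur in vy still occurs exactly p times in uxz. Every string of L with exactly p copies of some letter is a^p b^p c^p, of length 3p. Since |uxz| < 3p, uxz ∉ L.

This contradicts the CFL pumping lemma, which requires uv^i xy^i z ∈ L for all i ≥ 0.
Hence L = {a^n b^n c^n : n ≥ 0} is not context-free. ∎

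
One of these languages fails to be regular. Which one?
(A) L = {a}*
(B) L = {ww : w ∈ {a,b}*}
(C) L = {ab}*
(B) {ww : w ∈ {a,b}*}

(B) L = {ww : w ∈ {a,b}*} is NOT regular.

The pumping lemma can be used to prove this:
After pumping, the two halves no longer match

The other languages are regular because they can be recognized by finite automata.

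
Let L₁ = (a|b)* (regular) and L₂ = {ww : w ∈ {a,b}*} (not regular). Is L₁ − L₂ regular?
No — L₁ − L₂ is not regular.

L₁ − L₂ is the complement of {ww} within {a,b}*. If it were regular, its complement {ww} would be regular as well (regular languages are closed under complement) — contradiction. So L₁ − L₂ is not regular.

Note that the bare facts "L₁ regular, L₂ non-regular" do not settle the question by themselves: the closure of regular languages under ∪, ∩, complement and difference applies only when BOTH operands are regular. With a non-regular operand the result can come out regular or non-regular depending on the specific languages, so one has to work out L₁ − L₂ for this particular pair, as above.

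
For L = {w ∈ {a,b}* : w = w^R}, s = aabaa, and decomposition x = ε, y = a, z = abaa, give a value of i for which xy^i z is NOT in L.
i = 0

xy⁰z = ε · ε · abaa = abaa; abaa reversed is aaba ≠ abaa, so it is not a palindrome and is not in L.
(Other choices also work, e.g. i = 2, 3; only i = 1 is guaranteed to stay in L since xy¹z = s.)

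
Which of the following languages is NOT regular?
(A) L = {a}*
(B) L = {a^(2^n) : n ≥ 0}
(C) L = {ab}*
(B) {a^(2^n) : n ≥ 0}

(B) L = {a^(2^n) : n ≥ 0} is NOT regular.

The pumping lemma can be used to prove this:
After pumping, length is no longer a power of 2

The other languages are regular because they can be recognized by finite automata.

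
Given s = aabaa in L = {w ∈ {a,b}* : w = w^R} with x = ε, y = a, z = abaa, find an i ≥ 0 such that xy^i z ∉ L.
i = 0

xy⁰z = ε · ε · abaa = abaa; abaa reversed is aaba ≠ abaa, so it is not a palindrome and is not in L.
(Other choices also work, e.g. i = 2, 3; only i = 1 is guaranteed to stay in L since xy¹z = s.)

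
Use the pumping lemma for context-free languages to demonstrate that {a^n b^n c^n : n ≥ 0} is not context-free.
Assume for contradiction that L is context-free, and let p ≥ 1 be the pumping length given by the pumping lemma for CFLs.
Choose s = a^p b^p c^p. Then s ∈ L and |s| = 3p ≥ p.
By the CFL pumping lemma, s = uvxyz for some u, v, x, y, z with |vxy| ≤ p, |vy| ≥ 1, and uv^i xy^i z ∈ L for every i ≥ 0.

Because |vxy| ≤ p, the window vxy cannot contain both an a and a c: any substring of s containing both must include the entire block b^p plus at least one a and one c, so it has length ≥ p + 2 > p.
Hence at least one of the letters a, c does not occur in vy at all.

Take i = 0: the string uxz is obtained from s by deleting |vy| ≥ 1 symbols, so |uxz| = 3p − |vy| < 3p.
But the letter (a or c) that does not occur in vy still occurs exactly p times in uxz. Every string of L with exactly p copies of some letter is a^p b^p c^p, of length 3p. Since |uxz| < 3p, uxz ∉ L.

This contradicts the CFL pumping lemma, which requires uv^i xy^i z ∈ L for all i ≥ 0.
Hence L = {a^n b^n c^n : n ≥ 0} is not context-free. ∎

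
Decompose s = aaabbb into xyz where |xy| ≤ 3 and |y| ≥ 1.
x = '', y = 'aa', z = 'abbb'

For s = aaabbb and p = 3, one valid decomposition is:
- x = '' (length 0)
- y = 'aa' (length 2)
- z = 'abbb' (length 4)

Verification:
- xyz = '' + 'aa' + 'abbb' = aaabbb ✓
- |xy| = 2 ≤ 3 ✓
- |y| = 2 > 0 ✓

All pumping lemma constraints are satisfied.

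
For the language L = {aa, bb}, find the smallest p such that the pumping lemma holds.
p = 3

For a finite language L, the pumping lemma holds vacuously if p > max|s| for s ∈ L.

The longest string in L = {aa, bb} has length 2.
If p = 3, then no string s ∈ L has |s| ≥ p, so the condition is vacuously true.

The minimum pumping length is p = 3.

Why no smaller p works: for any p ≤ 2, the longest string s ∈ L has |s| = 2 ≥ p, so it would
have to be pumpable; but pumping up (i = 2, 3, ...) produces ever longer strings, which cannot all lie in the
finite language L. So the pumping property fails for every p ≤ 2.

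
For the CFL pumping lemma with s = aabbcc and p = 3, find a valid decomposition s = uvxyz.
u='aa', v='b', x='b', y='c', z='c'

For s = aabbcc with pumping length p = 3:

One valid decomposition:
- u = 'aa'
- v = 'b'
- x = 'b'
- y = 'c'
- z = 'c'

Verification:
- uvxyz = 'aa' + 'b' + 'b' + 'c' + 'c' = aabbcc ✓
- |vxy| = |'bbc'| = 3 ≤ 3 ✓
- |vy| = |'bc'| = 2 > 0 ✓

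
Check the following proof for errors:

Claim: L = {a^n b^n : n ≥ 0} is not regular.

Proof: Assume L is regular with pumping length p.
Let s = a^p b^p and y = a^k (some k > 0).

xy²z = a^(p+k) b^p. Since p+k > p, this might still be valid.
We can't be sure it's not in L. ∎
The proof is INCORRECT.

Error: The conclusion is wrong.
xy²z = a^(p+k) b^p is definitely NOT in L because the number of a's (p+k) ≠ number of b's (p).
The proof incorrectly doubts what is actually a valid contradiction.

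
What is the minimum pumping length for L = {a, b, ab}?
p = 3

For a finite language L, the pumping lemma holds vacuously if p > max|s| for s ∈ L.

The longest string in L = {a, b, ab} has length 2.
If p = 3, then no string s ∈ L has |s| ≥ p, so the condition is vacuously true.

The minimum pumping length is p = 3.

Why no smaller p works: for any p ≤ 2, the longest string s ∈ L has |s| = 2 ≥ p, so it would
have to be pumpable; but pumping up (i = 2, 3, ...) produces ever longer strings, which cannot all lie in the
finite language L. So the pumping property fails for every p ≤ 2.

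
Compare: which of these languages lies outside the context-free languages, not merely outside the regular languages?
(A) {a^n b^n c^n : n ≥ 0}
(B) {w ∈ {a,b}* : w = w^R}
(A) {a^n b^n c^n : n ≥ 0}

(A) {a^n b^n c^n : n ≥ 0} requires the CFL pumping lemma.

- {w ∈ {a,b}* : w = w^R} is context-free (but not regular)
  • Can be shown non-regular with the regular pumping lemma
  • After pumping, the string is no longer symmetric

- {a^n b^n c^n : n ≥ 0} is NOT context-free
  • Requires the CFL pumping lemma to prove
  • Cannot maintain three equal counts simultaneously

The CFL pumping lemma is "stronger" in that it can prove non-membership
in the larger class of context-free languages.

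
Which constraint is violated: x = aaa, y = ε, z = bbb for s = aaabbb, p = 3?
Violated: |y| > 0

The decomposition x = aaa, y = ε, z = bbb for s = aaabbb with p = 3
violates the constraint: |y| > 0

|y| = 0, but the pumping lemma requires |y| > 0 (y must be non-empty).

Pumping lemma constraints:
1. xyz = s (decomposition is valid)
2. |xy| ≤ p
3. |y| > 0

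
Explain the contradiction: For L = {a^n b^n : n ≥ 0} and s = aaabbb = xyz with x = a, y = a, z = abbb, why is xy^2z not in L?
xy²z = aaaabbb ∉ L

Pumping with i = 2 replaces y = a by y² = aa:
- Original: s = xyz = aaabbb; aaabbb = a^3 b^3 has equal counts (3 = 3), so it is in L
- Pumped: xy²z = a · aa · abbb = aaaabbb
- aaaabbb has 4 a's and 3 b's; 4 ≠ 3, so it is not in L

The pumping lemma would require xy²z ∈ L, so this decomposition yields a contradiction.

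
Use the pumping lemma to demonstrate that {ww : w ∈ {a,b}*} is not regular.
Assume for contradiction that L is regular, and let p ≥ 1 be the pumping length given by the pumping lemma.
Choose s = a^p b a^p b. Then s ∈ L (take w = a^p b) and |s| = 2p + 2 ≥ p.
By the pumping lemma, s = xyz for some x, y, z with |xy| ≤ p, |y| ≥ 1, and xy^i z ∈ L for every i ≥ 0.
Since |xy| ≤ p and the first p symbols of s are all a's, y = a^k for some k with 1 ≤ k ≤ p.

Take i = 2: t = xy²z = a^(p + k) b a^p b.
Suppose t = uu for some string u. The string t contains exactly two b's and ends in b, so u contains exactly one b and ends in b; hence u = a^j b for some j, and uu = a^j b a^j b. Comparing with t = a^(p + k) b a^p b forces j = p + k (first block) and j = p (second block), which is impossible since k ≥ 1. So t ∉ L.

This contradicts the pumping lemma, which requires xy^i z ∈ L for all i ≥ 0.
Hence L = {ww : w ∈ {a,b}*} is not regular. ∎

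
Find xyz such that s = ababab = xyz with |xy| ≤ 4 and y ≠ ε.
x = 'a', y = 'b', z = 'abab'

For s = ababab and p = 4, one valid decomposition is:
- x = 'a' (length 1)
- y = 'b' (length 1)
- z = 'abab' (length 4)

Verification:
- xyz = 'a' + 'b' + 'abab' = ababab ✓
- |xy| = 2 ≤ 4 ✓
- |y| = 1 > 0 ✓

All pumping lemma constraints are satisfied.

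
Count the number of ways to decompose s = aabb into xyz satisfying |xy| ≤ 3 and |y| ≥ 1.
6

For s = 'aabb' with pumping length p = 3:

Constraints: |xy| ≤ 3, |y| > 0

Valid decompositions (|xy| ≤ p, |y| ≥ 1):
  • x='', y='a', z='abb'
  • x='a', y='a', z='bb'
  • x='', y='aa', z='bb'
  • x='aa', y='b', z='b'
  • x='a', y='ab', z='b'
  • x='', y='aab', z='b'

Total count: 6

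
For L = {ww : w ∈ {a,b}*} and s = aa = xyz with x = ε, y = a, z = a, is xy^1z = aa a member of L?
Yes

xy¹z = ε · a · a = aa.
aa splits into halves a · a, which are equal, so it is in L (w = a).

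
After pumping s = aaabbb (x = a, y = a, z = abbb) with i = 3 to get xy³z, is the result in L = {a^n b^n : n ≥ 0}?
No

xy³z = a · aaa · abbb = aaaaabbb.
aaaaabbb has 5 a's and 3 b's; 5 ≠ 3, so it is not in L.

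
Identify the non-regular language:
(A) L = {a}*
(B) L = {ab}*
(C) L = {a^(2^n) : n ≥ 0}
(C) {a^(2^n) : n ≥ 0}

(C) L = {a^(2^n) : n ≥ 0} is NOT regular.

The pumping lemma can be used to prove this:
After pumping, length is no longer a power of 2

The other languages are regular because they can be recognized by finite automata.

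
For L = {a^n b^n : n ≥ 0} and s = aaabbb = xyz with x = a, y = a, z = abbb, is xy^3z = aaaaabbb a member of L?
No

xy³z = a · aaa · abbb = aaaaabbb.
aaaaabbb has 5 a's and 3 b's; 5 ≠ 3, so it is not in L.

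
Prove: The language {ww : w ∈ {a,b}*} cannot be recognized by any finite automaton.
Assume for contradiction that L is regular, and let p ≥ 1 be the pumping length given by the pumping lemma.
Choose s = a^p b a^p b. Then s ∈ L (take w = a^p b) and |s| = 2p + 2 ≥ p.
By the pumping lemma, s = xyz for some x, y, z with |xy| ≤ p, |y| ≥ 1, and xy^i z ∈ L for every i ≥ 0.
Since |xy| ≤ p and the first p symbols of s are all a's, y = a^k for some k with 1 ≤ k ≤ p.

Take i = 2: t = xy²z = a^(p + k) b a^p b.
Suppose t = uu for some string u. The string t contains exactly two b's and ends in b, so u contains exactly one b and ends in b; hence u = a^j b for some j, and uu = a^j b a^j b. Comparing with t = a^(p + k) b a^p b forces j = p + k (first block) and j = p (second block), which is impossible since k ≥ 1. So t ∉ L.

This contradicts the pumping lemma, which requires xy^i z ∈ L for all i ≥ 0.
Hence L = {ww : w ∈ {a,b}*} is not regular. ∎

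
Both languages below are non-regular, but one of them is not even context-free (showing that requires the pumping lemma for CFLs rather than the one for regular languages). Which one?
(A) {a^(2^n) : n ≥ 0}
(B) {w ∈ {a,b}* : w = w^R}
(A) {a^(2^n) : n ≥ 0}

(A) {a^(2^n) : n ≥ 0} requires the CFL pumping lemma.

- {w ∈ {a,b}* : w = w^R} is context-free (but not regular)
  • Can be shown non-regular with the regular pumping lemma
  • After pumping, the string is no longer symmetric

- {a^(2^n) : n ≥ 0} is NOT context-free
  • Requires the CFL pumping lemma to prove
  • Gaps between powers of 2 grow exponentially

The CFL pumping lemma is "stronger" in that it can prove non-membership
in the larger class of context-free languages.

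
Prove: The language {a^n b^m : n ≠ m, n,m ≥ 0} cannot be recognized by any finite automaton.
Assume for contradiction that L is regular, and let p ≥ 1 be the pumping length given by the pumping lemma.
Choose s = a^p b^(p + p!). Then s ∈ L because p ≠ p + p! (as p! ≥ 1), and |s| ≥ p.
By the pumping lemma, s = xyz for some x, y, z with |xy| ≤ p, |y| ≥ 1, and xy^i z ∈ L for every i ≥ 0.
Since |xy| ≤ p and the first p symbols of s are all a's, y = a^k for some k with 1 ≤ k ≤ p.
For every i ≥ 0, xy^i z = a^(p + (i − 1)k) b^(p + p!).

Because 1 ≤ k ≤ p, k divides p!. Let t = p!/k (a positive integer) and take i = t + 1.
Then the number of a's is p + tk = p + p!, which equals the number of b's.
So xy^(t+1) z = a^(p + p!) b^(p + p!) has equally many a's and b's and is NOT in L.

This contradicts the pumping lemma, which requires xy^i z ∈ L for all i ≥ 0.
Hence L = {a^n b^m : n ≠ m, n,m ≥ 0} is not regular. ∎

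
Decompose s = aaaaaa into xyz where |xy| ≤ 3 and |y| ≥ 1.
x = 'a', y = 'aa', z = 'aaa'

For s = aaaaaa and p = 3, one valid decomposition is:
- x = 'a' (length 1)
- y = 'aa' (length 2)
- z = 'aaa' (length 3)

Verification:
- xyz = 'a' + 'aa' + 'aaa' = aaaaaa ✓
- |xy| = 3 ≤ 3 ✓
- |y| = 2 > 0 ✓

All pumping lemma constraints are satisfied.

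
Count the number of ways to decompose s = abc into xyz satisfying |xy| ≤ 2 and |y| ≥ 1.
3

For s = 'abc' with pumping length p = 2:

Constraints: |xy| ≤ 2, |y| > 0

Valid decompositions (|xy| ≤ p, |y| ≥ 1):
  • x='', y='a', z='bc'
  • x='a', y='b', z='c'
  • x='', y='ab', z='c'

Total count: 3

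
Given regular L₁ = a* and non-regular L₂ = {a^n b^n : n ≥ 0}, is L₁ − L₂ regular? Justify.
Yes — L₁ − L₂ is regular.

The only string of a* that lies in {a^n b^n} is ε, so L₁ − L₂ = a* − {ε} = a⁺ = aa*, which is regular.

Note that the bare facts "L₁ regular, L₂ non-regular" do not settle the question by themselves: the closure of regular languages under ∪, ∩, complement and difference applies only when BOTH operands are regular. With a non-regular operand the result can come out regular or non-regular depending on the specific languages, so one has to work out L₁ − L₂ for this particular pair, as above.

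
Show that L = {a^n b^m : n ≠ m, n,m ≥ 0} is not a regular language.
Assume for contradiction that L is regular, and let p ≥ 1 be the pumping length given by the pumping lemma.
Choose s = a^p b^(p + p!). Then s ∈ L because p ≠ p + p! (as p! ≥ 1), and |s| ≥ p.
By the pumping lemma, s = xyz for some x, y, z with |xy| ≤ p, |y| ≥ 1, and xy^i z ∈ L for every i ≥ 0.
Since |xy| ≤ p and the first p symbols of s are all a's, y = a^k for some k with 1 ≤ k ≤ p.
For every i ≥ 0, xy^i z = a^(p + (i − 1)k) b^(p + p!).

Because 1 ≤ k ≤ p, k divides p!. Let t = p!/k (a positive integer) and take i = t + 1.
Then the number of a's is p + tk = p + p!, which equals the number of b's.
So xy^(t+1) z = a^(p + p!) b^(p + p!) has equally many a's and b's and is NOT in L.

This contradicts the pumping lemma, which requires xy^i z ∈ L for all i ≥ 0.
Hence L = {a^n b^m : n ≠ m, n,m ≥ 0} is not regular. ∎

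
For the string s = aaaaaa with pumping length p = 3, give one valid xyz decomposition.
x = '', y = 'aaa', z = 'aaa'

For s = aaaaaa and p = 3, one valid decomposition is:
- x = '' (length 0)
- y = 'aaa' (length 3)
- z = 'aaa' (length 3)

Verification:
- xyz = '' + 'aaa' + 'aaa' = aaaaaa ✓
- |xy| = 3 ≤ 3 ✓
- |y| = 3 > 0 ✓

All pumping lemma constraints are satisfied.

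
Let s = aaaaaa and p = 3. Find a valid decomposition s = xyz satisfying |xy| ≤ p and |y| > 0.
x = '', y = 'aaa', z = 'aaa'

For s = aaaaaa and p = 3, one valid decomposition is:
- x = '' (length 0)
- y = 'aaa' (length 3)
- z = 'aaa' (length 3)

Verification:
- xyz = '' + 'aaa' + 'aaa' = aaaaaa ✓
- |xy| = 3 ≤ 3 ✓
- |y| = 3 > 0 ✓

All pumping lemma constraints are satisfied.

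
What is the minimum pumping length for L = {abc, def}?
p = 4

For a finite language L, the pumping lemma holds vacuously if p > max|s| for s ∈ L.

The longest string in L = {abc, def} has length 3.
If p = 4, then no string s ∈ L has |s| ≥ p, so the condition is vacuously true.

The minimum pumping length is p = 4.

Why no smaller p works: for any p ≤ 3, the longest string s ∈ L has |s| = 3 ≥ p, so it would
have to be pumpable; but pumping up (i = 2, 3, ...) produces ever longer strings, which cannot all lie in the
finite language L. So the pumping property fails for every p ≤ 3.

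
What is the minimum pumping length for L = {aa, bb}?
p = 3

For a finite language L, the pumping lemma holds vacuously if p > max|s| for s ∈ L.

The longest string in L = {aa, bb} has length 2.
If p = 3, then no string s ∈ L has |s| ≥ p, so the condition is vacuously true.

The minimum pumping length is p = 3.

Why no smaller p works: for any p ≤ 2, the longest string s ∈ L has |s| = 2 ≥ p, so it would
have to be pumpable; but pumping up (i = 2, 3, ...) produces ever longer strings, which cannot all lie in the
finite language L. So the pumping property fails for every p ≤ 2.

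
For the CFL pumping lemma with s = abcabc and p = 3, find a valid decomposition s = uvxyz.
u='ab', v='c', x='a', y='b', z='c'

For s = abcabc with pumping length p = 3:

One valid decomposition:
- u = 'ab'
- v = 'c'
- x = 'a'
- y = 'b'
- z = 'c'

Verification:
- uvxyz = 'ab' + 'c' + 'a' + 'b' + 'c' = abcabc ✓
- |vxy| = |'cab'| = 3 ≤ 3 ✓
- |vy| = |'cb'| = 2 > 0 ✓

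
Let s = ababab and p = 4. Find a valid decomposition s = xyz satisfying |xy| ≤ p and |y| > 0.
x = 'ab', y = 'ab', z = 'ab'

For s = ababab and p = 4, one valid decomposition is:
- x = 'ab' (length 2)
- y = 'ab' (length 2)
- z = 'ab' (length 2)

Verification:
- xyz = 'ab' + 'ab' + 'ab' = ababab ✓
- |xy| = 4 ≤ 4 ✓
- |y| = 2 > 0 ✓

All pumping lemma constraints are satisfied.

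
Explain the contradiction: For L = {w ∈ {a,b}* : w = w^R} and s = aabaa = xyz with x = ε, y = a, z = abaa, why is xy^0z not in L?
xy⁰z = abaa ∉ L

Pumping with i = 0 replaces y = a by y⁰ = ε:
- Original: s = xyz = aabaa; aabaa reversed is aabaa, the same string, so it is a palindrome and is in L
- Pumped: xy⁰z = ε · ε · abaa = abaa
- abaa reversed is aaba ≠ abaa, so it is not a palindrome and is not in L

The pumping lemma would require xy⁰z ∈ L, so this decomposition yields a contradiction.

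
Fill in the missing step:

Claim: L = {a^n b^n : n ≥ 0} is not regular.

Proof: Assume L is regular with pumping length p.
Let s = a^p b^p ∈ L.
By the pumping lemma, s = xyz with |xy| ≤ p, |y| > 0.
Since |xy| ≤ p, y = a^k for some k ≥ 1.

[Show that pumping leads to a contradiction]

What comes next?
Consider xy²z = a^(p+k) b^p.

Since k ≥ 1, we have p + k > p.
So xy²z has more a's than b's: (p+k) a's vs p b's.
This means xy²z ∉ L because a^n b^n requires equal counts.

This contradicts the pumping lemma which states xy²z ∈ L.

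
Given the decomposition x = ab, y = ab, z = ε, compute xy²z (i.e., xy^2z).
ababab

Given x = 'ab', y = 'ab', z = '' and i = 2:

xy^2z = x + y·y·...·y (2 times) + z
       = 'ab' + 'ab'^2 + ''
       = 'ab' + 'abab' + ''
       = 'ababab'

The pumped string is 'ababab' with length 6.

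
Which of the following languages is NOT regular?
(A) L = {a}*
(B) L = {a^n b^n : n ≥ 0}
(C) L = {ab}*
(B) {a^n b^n : n ≥ 0}

(B) L = {a^n b^n : n ≥ 0} is NOT regular.

The pumping lemma can be used to prove this:
After pumping, the number of a's and b's become unequal

The other languages are regular because they can be recognized by finite automata.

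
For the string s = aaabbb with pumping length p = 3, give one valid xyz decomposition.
x = '', y = 'a', z = 'aabbb'

For s = aaabbb and p = 3, one valid decomposition is:
- x = '' (length 0)
- y = 'a' (length 1)
- z = 'aabbb' (length 5)

Verification:
- xyz = '' + 'a' + 'aabbb' = aaabbb ✓
- |xy| = 1 ≤ 3 ✓
- |y| = 1 > 0 ✓

All pumping lemma constraints are satisfied.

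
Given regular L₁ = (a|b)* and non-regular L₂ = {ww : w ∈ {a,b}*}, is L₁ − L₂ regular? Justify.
No — L₁ − L₂ is not regular.

L₁ − L₂ is the complement of {ww} within {a,b}*. If it were regular, its complement {ww} would be regular as well (regular languages are closed under complement) — contradiction. So L₁ − L₂ is not regular.

Note that the bare facts "L₁ regular, L₂ non-regular" do not settle the question by themselves: the closure of regular languages under ∪, ∩, complement and difference applies only when BOTH operands are regular. With a non-regular operand the result can come out regular or non-regular depending on the specific languages, so one has to work out L₁ − L₂ for this particular pair, as above.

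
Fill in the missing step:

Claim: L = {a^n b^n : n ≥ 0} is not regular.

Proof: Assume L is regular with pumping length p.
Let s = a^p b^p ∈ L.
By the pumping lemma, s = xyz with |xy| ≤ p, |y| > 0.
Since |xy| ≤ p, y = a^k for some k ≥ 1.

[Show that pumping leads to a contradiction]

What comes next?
Consider xy²z = a^(p+k) b^p.

Since k ≥ 1, we have p + k > p.
So xy²z has more a's than b's: (p+k) a's vs p b's.
This means xy²z ∉ L because a^n b^n requires equal counts.

This contradicts the pumping lemma which states xy²z ∈ L.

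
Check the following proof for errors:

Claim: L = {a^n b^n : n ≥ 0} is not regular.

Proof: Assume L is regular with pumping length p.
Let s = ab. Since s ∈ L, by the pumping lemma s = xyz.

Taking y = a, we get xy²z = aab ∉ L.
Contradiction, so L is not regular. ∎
The proof is INCORRECT.

Error: The string s = ab may be shorter than p.
The pumping lemma only applies to strings with |s| ≥ p, and p is not under our control.
We must choose s in terms of p, e.g. s = a^p b^p, to ensure |s| ≥ p.
(The proof also fixes one particular y; a valid argument must handle every decomposition with |xy| ≤ p and |y| ≥ 1 — for s = a^p b^p this forces y = a^k, and then xy²z = a^(p+k) b^p ∉ L.)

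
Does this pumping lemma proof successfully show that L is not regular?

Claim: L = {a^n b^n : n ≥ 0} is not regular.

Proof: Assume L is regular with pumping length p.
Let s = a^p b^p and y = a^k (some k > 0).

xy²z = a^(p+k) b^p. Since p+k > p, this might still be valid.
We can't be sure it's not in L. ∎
The proof is INCORRECT.

Error: The conclusion is wrong.
xy²z = a^(p+k) b^p is definitely NOT in L because the number of a's (p+k) ≠ number of b's (p).
The proof incorrectly doubts what is actually a valid contradiction.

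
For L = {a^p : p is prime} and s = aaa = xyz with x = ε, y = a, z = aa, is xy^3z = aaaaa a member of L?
Yes

xy³z = ε · aaa · aa = aaaaa.
aaaaa has length 5, which is prime, so it is in L.
(A single pumped string landing in L is not a contradiction by itself; a non-regularity proof needs some i for which xy^i z ∉ L, for every admissible decomposition.)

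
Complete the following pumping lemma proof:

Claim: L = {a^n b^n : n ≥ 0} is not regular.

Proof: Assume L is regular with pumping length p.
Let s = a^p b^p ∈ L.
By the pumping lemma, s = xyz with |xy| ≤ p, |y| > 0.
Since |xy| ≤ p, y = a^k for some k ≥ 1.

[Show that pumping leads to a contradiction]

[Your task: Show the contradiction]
Consider xy²z = a^(p+k) b^p.

Since k ≥ 1, we have p + k > p.
So xy²z has more a's than b's: (p+k) a's vs p b's.
This means xy²z ∉ L because a^n b^n requires equal counts.

This contradicts the pumping lemma which states xy²z ∈ L.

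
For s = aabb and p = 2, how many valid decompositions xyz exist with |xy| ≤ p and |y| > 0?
3

For s = 'aabb' with pumping length p = 2:

Constraints: |xy| ≤ 2, |y| > 0

Valid decompositions (|xy| ≤ p, |y| ≥ 1):
  • x='', y='a', z='abb'
  • x='a', y='a', z='bb'
  • x='', y='aa', z='bb'

Total count: 3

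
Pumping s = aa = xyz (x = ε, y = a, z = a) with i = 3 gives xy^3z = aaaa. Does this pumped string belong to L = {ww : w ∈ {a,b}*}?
Yes

xy³z = ε · aaa · a = aaaa.
aaaa splits into halves aa · aa, which are equal, so it is in L (w = aa).
(A single pumped string landing in L is not a contradiction by itself; a non-regularity proof needs some i for which xy^i z ∉ L, for every admissible decomposition.)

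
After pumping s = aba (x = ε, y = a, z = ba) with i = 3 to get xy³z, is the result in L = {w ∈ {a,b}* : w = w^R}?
No

xy³z = ε · aaa · ba = aaaba.
aaaba reversed is abaaa ≠ aaaba, so it is not a palindrome and is not in L.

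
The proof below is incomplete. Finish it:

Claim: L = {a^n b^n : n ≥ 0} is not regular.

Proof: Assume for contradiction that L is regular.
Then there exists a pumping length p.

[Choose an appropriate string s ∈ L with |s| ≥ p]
s = a^p b^p

This string is in L (has equal a's and b's) and has length 2p ≥ p.
Any decomposition xyz with |xy| ≤ p means y consists only of a's,
so pumping will unbalance the counts.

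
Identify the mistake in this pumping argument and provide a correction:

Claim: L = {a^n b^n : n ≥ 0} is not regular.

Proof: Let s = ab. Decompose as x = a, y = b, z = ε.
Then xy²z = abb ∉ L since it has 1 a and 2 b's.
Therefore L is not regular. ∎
Error: The string s = ab might be shorter than the pumping length p.

Correction: Choose s = a^p b^p to ensure |s| ≥ p. Also, the decomposition is wrong: with |xy| ≤ p, y cannot include b's when s starts with p a's.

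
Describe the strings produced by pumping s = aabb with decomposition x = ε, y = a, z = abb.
{xy^i z : i ≥ 0} = {a^(i+1) b^2 : i ≥ 0} = {abb, aabb, aaabb, ...}

With x = ε, y = a, z = abb: Starting with aabb and pumping the first 'a' (z = abb keeps the second 'a'), we get strings with i+1 a's followed by 2 b's for i = 0, 1, 2, ...; note bb is not produced because z always contributes one a.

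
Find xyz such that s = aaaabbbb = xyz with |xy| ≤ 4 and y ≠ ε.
x = '', y = 'a', z = 'aaabbbb'

For s = aaaabbbb and p = 4, one valid decomposition is:
- x = '' (length 0)
- y = 'a' (length 1)
- z = 'aaabbbb' (length 7)

Verification:
- xyz = '' + 'a' + 'aaabbbb' = aaaabbbb ✓
- |xy| = 1 ≤ 4 ✓
- |y| = 1 > 0 ✓

All pumping lemma constraints are satisfied.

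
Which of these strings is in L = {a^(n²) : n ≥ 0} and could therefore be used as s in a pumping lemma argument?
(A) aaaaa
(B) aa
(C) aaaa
(C) aaaa

The pumping lemma is applied to a string s that lies in L, so first check membership of each option:
- (A) aaaaa has length 5, strictly between 2² = 4 and 3² = 9, so it is not in L ✗
- (B) aa has length 2, strictly between 1² = 1 and 2² = 4, so it is not in L ✗
- (C) aaaa has length 4 = 2², a perfect square, so it is in L ✓

Only (C) aaaa is in L, so it is the only candidate that could play the role of s.
(In a complete proof one picks s in terms of the pumping length p so that |s| ≥ p is guaranteed; a fixed string like aaaa illustrates the shape of such an s.)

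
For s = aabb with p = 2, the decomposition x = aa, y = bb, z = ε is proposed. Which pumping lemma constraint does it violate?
Violated: |xy| ≤ p

The decomposition x = aa, y = bb, z = ε for s = aabb with p = 2
violates the constraint: |xy| ≤ p

|xy| = |aabb| = 4 > 2 = p. The decomposition puts too many characters in xy.

Pumping lemma constraints:
1. xyz = s (decomposition is valid)
2. |xy| ≤ p
3. |y| > 0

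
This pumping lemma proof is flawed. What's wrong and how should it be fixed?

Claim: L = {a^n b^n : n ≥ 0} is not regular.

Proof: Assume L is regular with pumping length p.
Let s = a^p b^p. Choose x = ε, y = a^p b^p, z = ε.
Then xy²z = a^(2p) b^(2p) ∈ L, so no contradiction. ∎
Error: The decomposition violates |xy| ≤ p. With y = a^p b^p, |xy| = |y| = 2p > p. (The proof also miscomputes xy²z, which would be a^p b^p a^p b^p rather than a^(2p) b^(2p), and it wrongly treats one harmless decomposition as settling the matter — the prover does not get to choose the decomposition.)

Correction: The pumping lemma requires |xy| ≤ p, and the argument must handle every decomposition satisfying |xy| ≤ p, |y| ≥ 1. Since s starts with p a's, any such y consists only of a's, say y = a^k with k ≥ 1. Then xy²z = a^(p+k) b^p has unequal numbers of a's and b's, so xy²z ∉ L — the required contradiction.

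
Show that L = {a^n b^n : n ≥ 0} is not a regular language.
Assume for contradiction that L is regular, and let p ≥ 1 be the pumping length given by the pumping lemma.
Choose s = a^p b^p. Then s ∈ L and |s| = 2p ≥ p.
By the pumping lemma, s = xyz for some x, y, z with |xy| ≤ p, |y| ≥ 1, and xy^i z ∈ L for every i ≥ 0.
Since |xy| ≤ p and the first p symbols of s are all a's, we must have y = a^k for some k with 1 ≤ k ≤ p.

Take i = 2: xy²z = a^(p + k) b^p.
This string has p + k a's but p b's, and p + k > p because k ≥ 1. So xy²z ∉ L.

This contradicts the pumping lemma, which requires xy^i z ∈ L for all i ≥ 0.
Hence L = {a^n b^n : n ≥ 0} is not regular. ∎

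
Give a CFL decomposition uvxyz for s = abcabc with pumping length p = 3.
u='ab', v='c', x='a', y='b', z='c'

For s = abcabc with pumping length p = 3:

One valid decomposition:
- u = 'ab'
- v = 'c'
- x = 'a'
- y = 'b'
- z = 'c'

Verification:
- uvxyz = 'ab' + 'c' + 'a' + 'b' + 'c' = abcabc ✓
- |vxy| = |'cab'| = 3 ≤ 3 ✓
- |vy| = |'cb'| = 2 > 0 ✓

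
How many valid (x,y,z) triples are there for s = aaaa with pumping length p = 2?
3

For s = 'aaaa' with pumping length p = 2:

Constraints: |xy| ≤ 2, |y| > 0

Valid decompositions (|xy| ≤ p, |y| ≥ 1):
  • x='', y='a', z='aaa'
  • x='a', y='a', z='aa'
  • x='', y='aa', z='aa'

Total count: 3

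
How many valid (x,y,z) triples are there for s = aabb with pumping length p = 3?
6

For s = 'aabb' with pumping length p = 3:

Constraints: |xy| ≤ 3, |y| > 0

Valid decompositions (|xy| ≤ p, |y| ≥ 1):
  • x='', y='a', z='abb'
  • x='a', y='a', z='bb'
  • x='', y='aa', z='bb'
  • x='aa', y='b', z='b'
  • x='a', y='ab', z='b'
  • x='', y='aab', z='b'

Total count: 6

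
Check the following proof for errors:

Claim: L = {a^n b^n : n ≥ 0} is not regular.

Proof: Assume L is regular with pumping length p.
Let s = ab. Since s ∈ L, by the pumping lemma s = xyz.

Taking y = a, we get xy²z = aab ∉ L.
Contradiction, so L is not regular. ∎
The proof is INCORRECT.

Error: The string s = ab may be shorter than p.
The pumping lemma only applies to strings with |s| ≥ p, and p is not under our control.
We must choose s in terms of p, e.g. s = a^p b^p, to ensure |s| ≥ p.
(The proof also fixes one particular y; a valid argument must handle every decomposition with |xy| ≤ p and |y| ≥ 1 — for s = a^p b^p this forces y = a^k, and then xy²z = a^(p+k) b^p ∉ L.)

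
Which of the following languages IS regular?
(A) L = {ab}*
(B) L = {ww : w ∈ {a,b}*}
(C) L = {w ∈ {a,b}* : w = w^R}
(A) {ab}*

(A) L = {ab}* is regular.

This can be recognized by a finite automaton (DFA/NFA).
Regular expressions like {ab}* define regular languages.

The other choices are not regular:
- {ww : w ∈ {a,b}*}: After pumping, the two halves no longer match
- {w ∈ {a,b}* : w = w^R}: After pumping, the string is no longer symmetric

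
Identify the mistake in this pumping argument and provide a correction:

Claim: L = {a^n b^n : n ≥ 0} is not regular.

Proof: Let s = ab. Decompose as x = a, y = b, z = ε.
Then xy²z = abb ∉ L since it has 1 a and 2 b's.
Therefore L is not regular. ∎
Error: The string s = ab might be shorter than the pumping length p.

Correction: Choose s = a^p b^p to ensure |s| ≥ p. Also, the decomposition is wrong: with |xy| ≤ p, y cannot include b's when s starts with p a's.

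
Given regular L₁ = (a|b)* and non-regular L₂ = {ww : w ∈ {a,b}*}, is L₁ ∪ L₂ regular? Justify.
Yes — L₁ ∪ L₂ is regular.

{ww} ⊆ (a|b)*, so L₁ ∪ L₂ = (a|b)*, which is regular.

Note that the bare facts "L₁ regular, L₂ non-regular" do not settle the question by themselves: the closure of regular languages under ∪, ∩, complement and difference applies only when BOTH operands are regular. With a non-regular operand the result can come out regular or non-regular depending on the specific languages, so one has to work out L₁ ∪ L₂ for this particular pair, as above.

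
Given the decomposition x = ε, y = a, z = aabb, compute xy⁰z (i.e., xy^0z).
aabb

Given x = '', y = 'a', z = 'aabb' and i = 0:

xy^0z = x + y·y·...·y (0 times) + z
       = '' + 'a'^0 + 'aabb'
       = '' + '' + 'aabb'
       = 'aabb'

The pumped string is 'aabb' with length 4.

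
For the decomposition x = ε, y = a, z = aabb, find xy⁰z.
aabb

Given x = '', y = 'a', z = 'aabb' and i = 0:

xy^0z = x + y·y·...·y (0 times) + z
       = '' + 'a'^0 + 'aabb'
       = '' + '' + 'aabb'
       = 'aabb'

The pumped string is 'aabb' with length 4.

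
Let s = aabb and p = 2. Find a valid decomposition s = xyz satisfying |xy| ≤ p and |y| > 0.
x = 'a', y = 'a', z = 'bb'

For s = aabb and p = 2, one valid decomposition is:
- x = 'a' (length 1)
- y = 'a' (length 1)
- z = 'bb' (length 2)

Verification:
- xyz = 'a' + 'a' + 'bb' = aabb ✓
- |xy| = 2 ≤ 2 ✓
- |y| = 1 > 0 ✓

All pumping lemma constraints are satisfied.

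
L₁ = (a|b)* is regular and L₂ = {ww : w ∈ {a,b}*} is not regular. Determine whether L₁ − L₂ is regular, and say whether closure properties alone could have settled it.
No — L₁ − L₂ is not regular.

L₁ − L₂ is the complement of {ww} within {a,b}*. If it were regular, its complement {ww} would be regular as well (regular languages are closed under complement) — contradiction. So L₁ − L₂ is not regular.

Note that the bare facts "L₁ regular, L₂ non-regular" do not settle the question by themselves: the closure of regular languages under ∪, ∩, complement and difference applies only when BOTH operands are regular. With a non-regular operand the result can come out regular or non-regular depending on the specific languages, so one has to work out L₁ − L₂ for this particular pair, as above.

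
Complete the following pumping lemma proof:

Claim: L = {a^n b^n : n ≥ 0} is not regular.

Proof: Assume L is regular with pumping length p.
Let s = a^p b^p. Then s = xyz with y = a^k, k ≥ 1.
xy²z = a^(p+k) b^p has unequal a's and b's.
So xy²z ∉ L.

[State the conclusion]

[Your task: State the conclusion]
This contradicts the pumping lemma for regular languages,
which guarantees xy^i z ∈ L for all i ≥ 0.

Since our assumption that L is regular leads to a contradiction,
we conclude that L = {a^n b^n : n ≥ 0} is NOT regular. ∎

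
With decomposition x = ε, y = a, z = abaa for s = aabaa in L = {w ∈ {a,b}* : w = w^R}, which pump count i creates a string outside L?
i = 2

xy²z = ε · aa · abaa = aaabaa; aaabaa reversed is aabaaa ≠ aaabaa, so it is not a palindrome and is not in L.
(Other choices also work, e.g. i = 0, 3; only i = 1 is guaranteed to stay in L since xy¹z = s.)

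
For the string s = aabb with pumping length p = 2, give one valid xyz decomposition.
x = '', y = 'a', z = 'abb'

For s = aabb and p = 2, one valid decomposition is:
- x = '' (length 0)
- y = 'a' (length 1)
- z = 'abb' (length 3)

Verification:
- xyz = '' + 'a' + 'abb' = aabb ✓
- |xy| = 1 ≤ 2 ✓
- |y| = 1 > 0 ✓

All pumping lemma constraints are satisfied.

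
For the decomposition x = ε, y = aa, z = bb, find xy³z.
aaaaaabb

Given x = '', y = 'aa', z = 'bb' and i = 3:

xy^3z = x + y·y·...·y (3 times) + z
       = '' + 'aa'^3 + 'bb'
       = '' + 'aaaaaa' + 'bb'
       = 'aaaaaabb'

The pumped string is 'aaaaaabb' with length 8.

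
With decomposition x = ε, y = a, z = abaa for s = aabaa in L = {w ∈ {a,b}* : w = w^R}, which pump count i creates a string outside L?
i = 0

xy⁰z = ε · ε · abaa = abaa; abaa reversed is aaba ≠ abaa, so it is not a palindrome and is not in L.
(Other choices also work, e.g. i = 2, 3; only i = 1 is guaranteed to stay in L since xy¹z = s.)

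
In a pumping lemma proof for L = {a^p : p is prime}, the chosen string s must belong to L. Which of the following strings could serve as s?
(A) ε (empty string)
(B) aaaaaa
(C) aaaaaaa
(C) aaaaaaa

The pumping lemma is applied to a string s that lies in L, so first check membership of each option:
- (A) ε has length 0, which is not prime, so it is not in L ✗
- (B) aaaaaa has length 6 = 2 × 3, which is not prime, so it is not in L ✗
- (C) aaaaaaa has length 7, which is prime, so it is in L ✓

Only (C) aaaaaaa is in L, so it is the only candidate that could play the role of s.
(In a complete proof one picks s in terms of the pumping length p so that |s| ≥ p is guaranteed; a fixed string like aaaaaaa illustrates the shape of such an s.)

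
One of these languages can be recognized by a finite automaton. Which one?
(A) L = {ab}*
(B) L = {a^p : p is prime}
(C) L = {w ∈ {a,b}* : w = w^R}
(A) {ab}*

(A) L = {ab}* is regular.

This can be recognized by a finite automaton (DFA/NFA).
Regular expressions like {ab}* define regular languages.

The other choices are not regular:
- {w ∈ {a,b}* : w = w^R}: After pumping, the string is no longer symmetric
- {a^p : p is prime}: After pumping, the length becomes composite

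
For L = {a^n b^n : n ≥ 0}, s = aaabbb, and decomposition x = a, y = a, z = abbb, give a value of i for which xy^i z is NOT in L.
i = 3

xy³z = a · aaa · abbb = aaaaabbb; aaaaabbb has 5 a's and 3 b's; 5 ≠ 3, so it is not in L.
(Other choices also work, e.g. i = 0, 2; only i = 1 is guaranteed to stay in L since xy¹z = s.)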